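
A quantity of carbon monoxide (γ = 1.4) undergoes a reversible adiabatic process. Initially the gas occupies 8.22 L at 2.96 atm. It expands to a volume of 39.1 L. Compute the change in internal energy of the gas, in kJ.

ΔU ≈ -2.86 kJ

P₂ = P₁(V₁/V₂)^γ = 2.96×(8.22/39.1)^(1.4) = 0.3335 atm.
For a reversible adiabat, W_by_gas = (P₁V₁ − P₂V₂)/(γ−1).
W_by = (299900×0.00822 − 33790×0.0391) / (0.4) = 2860 J.
Q = 0 ⇒ ΔU = −W_by = -2860 J.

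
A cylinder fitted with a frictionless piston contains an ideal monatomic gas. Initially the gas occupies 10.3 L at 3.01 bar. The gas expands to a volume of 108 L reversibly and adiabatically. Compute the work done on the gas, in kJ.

γ = 5/3 for a monatomic ideal gas.
P₂ = P₁(V₁/V₂)^γ = 3.01×(10.3/108)^(5/3) = 0.05992 bar.
For a reversible adiabat, W_by_gas = (P₁V₁ − P₂V₂)/(γ−1).
W_by = (301000×0.0103 − 5992×0.108) / (2/3) = 3680 J.
W_on_gas = −W_by = -3680 J.

W ≈ -3.68 kJ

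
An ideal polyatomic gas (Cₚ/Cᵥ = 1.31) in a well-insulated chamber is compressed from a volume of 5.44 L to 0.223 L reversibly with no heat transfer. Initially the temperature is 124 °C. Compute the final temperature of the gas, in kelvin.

Adiabatic: T₁V₁^(γ−1) = T₂V₂^(γ−1) ⇒ T₂ = T₁ (V₁/V₂)^(γ−1).
T₁ = 124 °C = 397.1 K.
T₂ = 397.1 × (5.44/0.223)^(0.31) = 1069 K.

T₂ ≈ 1070 K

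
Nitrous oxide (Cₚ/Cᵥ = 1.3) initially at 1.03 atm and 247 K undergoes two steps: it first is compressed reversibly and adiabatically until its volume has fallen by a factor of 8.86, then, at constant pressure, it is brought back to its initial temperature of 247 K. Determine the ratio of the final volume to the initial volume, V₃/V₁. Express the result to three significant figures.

V₃/V₁ ≈ 0.0587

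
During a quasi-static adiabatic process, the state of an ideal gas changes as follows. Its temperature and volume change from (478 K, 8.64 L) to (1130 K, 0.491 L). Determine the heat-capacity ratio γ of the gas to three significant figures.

TV^(γ−1) = const ⇒ γ − 1 = ln(T₂/T₁) / ln(V₁/V₂).
γ = 1 + ln(1130/478) / ln(8.64/0.491) = 1.3.

γ ≈ 1.30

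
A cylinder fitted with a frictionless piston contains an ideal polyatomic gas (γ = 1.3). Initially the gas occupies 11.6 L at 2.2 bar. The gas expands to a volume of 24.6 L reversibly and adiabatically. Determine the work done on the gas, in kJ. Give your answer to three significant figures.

P₂ = P₁(V₁/V₂)^γ = 2.2×(11.6/24.6)^(1.3) = 0.8279 bar.
For a reversible adiabat, W_by_gas = (P₁V₁ − P₂V₂)/(γ−1).
W_by = (220000×0.0116 − 82790×0.0246) / (0.3) = 1718 J.
W_on_gas = −W_by = -1718 J.

W ≈ -1.72 kJ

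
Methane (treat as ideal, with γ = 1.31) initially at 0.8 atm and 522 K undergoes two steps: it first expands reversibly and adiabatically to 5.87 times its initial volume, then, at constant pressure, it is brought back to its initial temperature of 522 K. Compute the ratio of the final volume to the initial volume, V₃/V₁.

Adiabatic step: V₂/V₁ = 5.87; T₂ = T₁·(1/5.87)^(0.31) = 301.6 K.
Isobaric step: V₃/V₂ = T₃/T₂ = 522/301.6.
V₃/V₁ = (V₂/V₁)(V₃/V₂) = 5.87 × (522/301.6) = 10.16.

V₃/V₁ ≈ 10.2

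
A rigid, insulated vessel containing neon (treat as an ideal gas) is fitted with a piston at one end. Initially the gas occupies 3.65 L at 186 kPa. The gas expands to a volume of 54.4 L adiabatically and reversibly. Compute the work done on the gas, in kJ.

W ≈ -0.850 kJ

γ = 5/3 for a monatomic ideal gas.
P₂ = P₁(V₁/V₂)^γ = 186×(3.65/54.4)^(5/3) = 2.061 kPa.
For a reversible adiabat, W_by_gas = (P₁V₁ − P₂V₂)/(γ−1).
W_by = (186000×0.00365 − 2061×0.0544) / (2/3) = 850.2 J.
W_on_gas = −W_by = -850.2 J.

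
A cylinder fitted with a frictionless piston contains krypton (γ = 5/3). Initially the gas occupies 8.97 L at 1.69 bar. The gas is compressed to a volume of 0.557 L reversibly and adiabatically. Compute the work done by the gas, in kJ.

W ≈ -12.2 kJ

P₂ = P₁(V₁/V₂)^γ = 1.69×(8.97/0.557)^(5/3) = 173.6 bar.
For a reversible adiabat, W_by_gas = (P₁V₁ − P₂V₂)/(γ−1).
W_by = (169000×0.00897 − 1.736×10^7×0.000557) / (2/3) = -12230 J.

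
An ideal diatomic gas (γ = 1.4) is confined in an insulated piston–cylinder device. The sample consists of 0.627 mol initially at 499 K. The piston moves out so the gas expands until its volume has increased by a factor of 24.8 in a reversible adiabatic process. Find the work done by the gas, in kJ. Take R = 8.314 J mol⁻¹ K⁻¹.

W ≈ 4.70 kJ

Adiabatic: T₁V₁^(γ−1) = T₂V₂^(γ−1) ⇒ T₂ = T₁ (V₁/V₂)^(γ−1).
T₂ = 499 × (1/24.8)^(0.4) = 138.1 K.
Q = 0, so ΔU = W_on_gas = nCᵥΔT with Cᵥ = R/(γ−1) = 20.79 J/(mol·K).
ΔU = 0.627 × 20.79 × (138.1 − 499) = -4703 J.
Work done by the gas = −ΔU = 4703 J.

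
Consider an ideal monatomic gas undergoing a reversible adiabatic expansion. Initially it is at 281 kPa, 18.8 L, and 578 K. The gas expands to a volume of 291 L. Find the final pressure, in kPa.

P₂ ≈ 2.92 kPa

Since PV^γ is constant along a reversible adiabat, P₂ = P₁ (V₁/V₂)^γ.
γ = 5/3 for a monatomic ideal gas.
P₂ = 281 × (18.8/291)^(5/3) = 2.923 kPa.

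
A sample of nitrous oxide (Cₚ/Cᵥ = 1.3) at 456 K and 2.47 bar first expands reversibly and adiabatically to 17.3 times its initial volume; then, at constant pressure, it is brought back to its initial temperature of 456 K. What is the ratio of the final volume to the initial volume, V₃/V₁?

V₃/V₁ ≈ 40.7

Adiabatic step: V₂/V₁ = 17.3; T₂ = T₁·(1/17.3)^(0.3) = 193.9 K.
Isobaric step: V₃/V₂ = T₃/T₂ = 456/193.9.
V₃/V₁ = (V₂/V₁)(V₃/V₂) = 17.3 × (456/193.9) = 40.69.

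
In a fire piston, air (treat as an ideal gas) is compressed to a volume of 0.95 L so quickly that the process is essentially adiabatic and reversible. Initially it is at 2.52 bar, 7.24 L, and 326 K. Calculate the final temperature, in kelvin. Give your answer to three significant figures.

T₂ ≈ 735 K

For a reversible adiabat TV^(γ−1) is constant, so T₂ = T₁ (V₁/V₂)^(γ−1).
γ = 7/5 for a diatomic ideal gas.
T₂ = 326 × (7.24/0.95)^(2/5) = 734.6 K.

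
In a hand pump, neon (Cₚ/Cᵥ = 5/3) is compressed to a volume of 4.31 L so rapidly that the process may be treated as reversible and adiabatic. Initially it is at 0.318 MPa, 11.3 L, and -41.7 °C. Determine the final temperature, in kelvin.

T₂ ≈ 440 K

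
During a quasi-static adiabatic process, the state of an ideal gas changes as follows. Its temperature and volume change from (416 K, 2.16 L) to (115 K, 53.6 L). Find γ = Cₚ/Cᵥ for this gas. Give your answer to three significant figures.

TV^(γ−1) = const ⇒ γ − 1 = ln(T₂/T₁) / ln(V₁/V₂).
γ = 1 + ln(115/416) / ln(2.16/53.6) = 1.4.

γ ≈ 1.40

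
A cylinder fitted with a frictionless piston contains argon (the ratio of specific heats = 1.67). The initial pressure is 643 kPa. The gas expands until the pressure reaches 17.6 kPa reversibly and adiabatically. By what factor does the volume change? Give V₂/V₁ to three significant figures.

V₂/V₁ ≈ 8.62

From PV^γ = const, V₂/V₁ = (P₁/P₂)^(1/γ).
V₂/V₁ = (643/17.6)^(0.599) = 8.625.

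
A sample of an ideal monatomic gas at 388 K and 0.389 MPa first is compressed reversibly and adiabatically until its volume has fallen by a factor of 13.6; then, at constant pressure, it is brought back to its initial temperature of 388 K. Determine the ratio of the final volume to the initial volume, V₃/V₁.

For a monatomic ideal gas γ = 5/3.
Adiabatic step: V₂/V₁ = 0.07353; T₂ = T₁·13.6^(2/3) = 2211 K.
Isobaric step: V₃/V₂ = T₃/T₂ = 388/2211.
V₃/V₁ = (V₂/V₁)(V₃/V₂) = 0.07353 × (388/2211) = 0.01291.

V₃/V₁ ≈ 0.0129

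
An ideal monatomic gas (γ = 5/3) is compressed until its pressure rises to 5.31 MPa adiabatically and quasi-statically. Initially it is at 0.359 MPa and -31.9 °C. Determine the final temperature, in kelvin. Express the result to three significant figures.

Along an adiabat T P^((1−γ)/γ) is constant, so T₂ = T₁ (P₂/P₁)^((γ−1)/γ).
T₁ = -31.9 °C = 241.2 K.
T₂ = 241.2 × (5.31/0.359)^(2/5) = 708.7 K.

T₂ ≈ 709 K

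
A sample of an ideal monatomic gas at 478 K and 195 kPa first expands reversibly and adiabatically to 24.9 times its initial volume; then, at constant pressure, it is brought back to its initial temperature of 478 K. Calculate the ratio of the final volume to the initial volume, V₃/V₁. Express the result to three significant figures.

V₃/V₁ ≈ 212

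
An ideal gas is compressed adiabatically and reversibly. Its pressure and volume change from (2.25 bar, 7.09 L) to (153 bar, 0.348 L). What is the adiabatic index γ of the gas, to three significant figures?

PV^γ = const ⇒ γ = ln(P₂/P₁) / ln(V₁/V₂).
γ = ln(153/2.25) / ln(7.09/0.348) = 1.4.

γ ≈ 1.40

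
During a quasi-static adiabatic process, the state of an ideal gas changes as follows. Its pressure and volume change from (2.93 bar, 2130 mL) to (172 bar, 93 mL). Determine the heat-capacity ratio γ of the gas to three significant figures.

γ ≈ 1.30

PV^γ = const ⇒ γ = ln(P₂/P₁) / ln(V₁/V₂).
γ = ln(172/2.93) / ln(2130/93) = 1.301.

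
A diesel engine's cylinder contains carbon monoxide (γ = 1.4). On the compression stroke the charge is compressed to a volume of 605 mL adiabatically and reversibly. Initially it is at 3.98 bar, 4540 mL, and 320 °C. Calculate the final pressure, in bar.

Since PV^γ is constant along a reversible adiabat, P₂ = P₁ (V₁/V₂)^γ.
P₂ = 3.98 × (4540/605)^(1.4) = 66.88 bar.

P₂ ≈ 66.9 bar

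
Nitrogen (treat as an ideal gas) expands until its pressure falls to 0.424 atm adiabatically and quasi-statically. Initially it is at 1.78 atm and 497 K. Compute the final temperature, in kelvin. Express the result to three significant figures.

Along an adiabat T P^((1−γ)/γ) is constant, so T₂ = T₁ (P₂/P₁)^((γ−1)/γ).
For a diatomic ideal gas γ = 7/5, so (γ−1)/γ = 2/7.
T₂ = 497 × (0.424/1.78)^(2/7) = 329.9 K.

T₂ ≈ 330 K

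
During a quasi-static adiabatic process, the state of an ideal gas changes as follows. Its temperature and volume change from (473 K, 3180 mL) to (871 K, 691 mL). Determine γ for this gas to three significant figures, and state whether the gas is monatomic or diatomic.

TV^(γ−1) = const ⇒ γ − 1 = ln(T₂/T₁) / ln(V₁/V₂).
γ = 1 + ln(871/473) / ln(3180/691) = 1.4.
γ ≈ 1.40 is close to 7/5, so the gas is diatomic.

γ ≈ 1.40; diatomic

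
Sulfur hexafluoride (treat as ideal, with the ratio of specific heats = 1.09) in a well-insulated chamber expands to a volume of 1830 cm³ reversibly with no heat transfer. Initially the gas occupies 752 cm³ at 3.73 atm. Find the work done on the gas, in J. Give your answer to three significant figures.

P₂ = P₁(V₁/V₂)^γ = 3.73×(752/1830)^(1.09) = 1.415 atm.
For a reversible adiabat, W_by_gas = (P₁V₁ − P₂V₂)/(γ−1).
W_by = (377900×0.000752 − 143400×0.00183) / (0.09) = 242.9 J.
W_on_gas = −W_by = -242.9 J.

W ≈ -243 J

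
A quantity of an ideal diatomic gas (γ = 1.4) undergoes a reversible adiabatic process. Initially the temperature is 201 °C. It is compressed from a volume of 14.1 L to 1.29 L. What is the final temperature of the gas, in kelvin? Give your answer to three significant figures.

T₂ ≈ 1230 K

For a reversible adiabat TV^(γ−1) is constant, so T₂ = T₁ (V₁/V₂)^(γ−1).
T₁ = 201 °C = 474.1 K.
T₂ = 474.1 × (14.1/1.29)^(0.4) = 1234 K.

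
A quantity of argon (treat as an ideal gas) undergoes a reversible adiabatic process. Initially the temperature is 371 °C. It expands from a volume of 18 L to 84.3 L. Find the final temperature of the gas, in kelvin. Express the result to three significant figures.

T₂ ≈ 230 K

Adiabatic: T₁V₁^(γ−1) = T₂V₂^(γ−1) ⇒ T₂ = T₁ (V₁/V₂)^(γ−1).
For a monatomic ideal gas γ = 5/3, so γ−1 = 2/3.
T₁ = 371 °C = 644.1 K.
T₂ = 644.1 × (18/84.3)^(2/3) = 230.1 K.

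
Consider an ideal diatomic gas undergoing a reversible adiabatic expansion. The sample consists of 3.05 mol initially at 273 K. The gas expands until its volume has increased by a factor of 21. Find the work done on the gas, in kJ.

W ≈ -12.2 kJ

Adiabatic: T₁V₁^(γ−1) = T₂V₂^(γ−1) ⇒ T₂ = T₁ (V₁/V₂)^(γ−1).
γ = 7/5 for a diatomic ideal gas, so γ−1 = 2/5.
T₂ = 273 × (1/21)^(2/5) = 80.77 K.
Q = 0, so ΔU = W_on_gas = nCᵥΔT with Cᵥ = R/(γ−1) = 20.79 J/(mol·K).
ΔU = 3.05 × 20.79 × (80.77 − 273) = -12190 J.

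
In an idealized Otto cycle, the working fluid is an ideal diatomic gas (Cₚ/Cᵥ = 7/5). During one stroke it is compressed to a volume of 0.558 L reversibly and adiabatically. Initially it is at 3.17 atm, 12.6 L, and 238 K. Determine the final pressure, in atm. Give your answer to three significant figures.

P₂ ≈ 249 atm

Adiabatic: P₁V₁^γ = P₂V₂^γ ⇒ P₂ = P₁ (V₁/V₂)^γ.
P₂ = 3.17 × (12.6/0.558)^(7/5) = 249.1 atm.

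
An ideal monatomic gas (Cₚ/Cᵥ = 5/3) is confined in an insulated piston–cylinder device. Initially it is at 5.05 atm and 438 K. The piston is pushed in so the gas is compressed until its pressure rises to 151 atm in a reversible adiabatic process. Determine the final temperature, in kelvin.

Along an adiabat T P^((1−γ)/γ) is constant, so T₂ = T₁ (P₂/P₁)^((γ−1)/γ).
T₂ = 438 × (151/5.05)^(2/5) = 1705 K.

T₂ ≈ 1710 K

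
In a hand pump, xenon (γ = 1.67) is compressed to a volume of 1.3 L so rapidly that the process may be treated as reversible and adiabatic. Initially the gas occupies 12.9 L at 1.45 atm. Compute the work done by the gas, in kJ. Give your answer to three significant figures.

W ≈ -10.3 kJ

P₂ = P₁(V₁/V₂)^γ = 1.45×(12.9/1.3)^(1.67) = 66.95 atm.
For a reversible adiabat, W_by_gas = (P₁V₁ − P₂V₂)/(γ−1).
W_by = (146900×0.0129 − 6.784×10^6×0.0013) / (0.67) = -10330 J.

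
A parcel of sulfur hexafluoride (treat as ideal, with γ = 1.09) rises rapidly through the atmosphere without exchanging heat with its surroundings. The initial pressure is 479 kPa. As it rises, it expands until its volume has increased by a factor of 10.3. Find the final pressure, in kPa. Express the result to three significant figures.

P₂ ≈ 37.7 kPa

Adiabatic: P₁V₁^γ = P₂V₂^γ ⇒ P₂ = P₁ (V₁/V₂)^γ.
P₂ = 479 × (1/10.3)^(1.09) = 37.7 kPa.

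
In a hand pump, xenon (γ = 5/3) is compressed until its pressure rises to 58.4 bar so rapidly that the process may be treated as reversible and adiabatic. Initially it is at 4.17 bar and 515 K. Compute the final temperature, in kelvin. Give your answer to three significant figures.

T₂ ≈ 1480 K

Adiabatic: T₂/T₁ = (P₂/P₁)^((γ−1)/γ).
T₂ = 515 × (58.4/4.17)^(2/5) = 1480 K.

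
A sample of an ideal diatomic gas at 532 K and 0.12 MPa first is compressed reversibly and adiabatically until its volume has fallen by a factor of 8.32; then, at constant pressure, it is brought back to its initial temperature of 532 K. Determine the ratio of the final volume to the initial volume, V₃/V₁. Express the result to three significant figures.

For a diatomic ideal gas γ = 7/5.
Adiabatic step: V₂/V₁ = 0.1202; T₂ = T₁·8.32^(2/5) = 1242 K.
Isobaric step: V₃/V₂ = T₃/T₂ = 532/1242.
V₃/V₁ = (V₂/V₁)(V₃/V₂) = 0.1202 × (532/1242) = 0.0515.

V₃/V₁ ≈ 0.0515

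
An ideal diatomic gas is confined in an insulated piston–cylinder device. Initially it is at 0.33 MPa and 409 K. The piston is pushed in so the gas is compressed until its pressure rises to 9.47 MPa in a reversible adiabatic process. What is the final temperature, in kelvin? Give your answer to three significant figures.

Adiabatic: T₂/T₁ = (P₂/P₁)^((γ−1)/γ).
For a diatomic ideal gas γ = 7/5, so (γ−1)/γ = 2/7.
T₂ = 409 × (9.47/0.33)^(2/7) = 1067 K.

T₂ ≈ 1070 K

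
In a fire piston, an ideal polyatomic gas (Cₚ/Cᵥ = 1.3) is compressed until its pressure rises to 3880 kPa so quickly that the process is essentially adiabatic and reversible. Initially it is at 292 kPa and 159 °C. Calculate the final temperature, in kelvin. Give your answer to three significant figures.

Along an adiabat T P^((1−γ)/γ) is constant, so T₂ = T₁ (P₂/P₁)^((γ−1)/γ).
T₁ = 159 °C = 432.1 K.
T₂ = 432.1 × (3880/292)^(0.231) = 785 K.

T₂ ≈ 785 K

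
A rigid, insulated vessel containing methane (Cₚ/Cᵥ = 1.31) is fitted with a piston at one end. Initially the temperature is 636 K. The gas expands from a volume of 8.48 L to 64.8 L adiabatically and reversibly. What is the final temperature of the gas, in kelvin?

For a reversible adiabat TV^(γ−1) is constant, so T₂ = T₁ (V₁/V₂)^(γ−1).
T₂ = 636 × (8.48/64.8)^(0.31) = 338.6 K.

T₂ ≈ 339 K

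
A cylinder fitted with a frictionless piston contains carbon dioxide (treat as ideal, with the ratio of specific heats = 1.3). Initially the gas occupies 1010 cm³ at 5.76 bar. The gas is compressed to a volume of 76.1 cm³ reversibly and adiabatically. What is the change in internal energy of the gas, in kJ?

ΔU ≈ 2.27 kJ

P₂ = P₁(V₁/V₂)^γ = 5.76×(1010/76.1)^(1.3) = 166.1 bar.
For a reversible adiabat, W_by_gas = (P₁V₁ − P₂V₂)/(γ−1).
W_by = (576000×0.00101 − 1.661×10^7×7.61×10^-5) / (0.3) = -2273 J.
Q = 0 ⇒ ΔU = −W_by = 2273 J.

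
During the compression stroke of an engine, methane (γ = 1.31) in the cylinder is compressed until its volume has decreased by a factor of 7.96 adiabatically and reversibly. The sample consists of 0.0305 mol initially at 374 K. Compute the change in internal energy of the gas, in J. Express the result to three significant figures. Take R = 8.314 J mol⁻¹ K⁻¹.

For a reversible adiabat TV^(γ−1) is constant, so T₂ = T₁ (V₁/V₂)^(γ−1).
T₂ = 374 × 7.96^(0.31) = 711.5 K.
Q = 0, so ΔU = W_on_gas = nCᵥΔT with Cᵥ = R/(γ−1) = 26.82 J/(mol·K).
ΔU = 0.0305 × 26.82 × (711.5 − 374) = 276 J.

ΔU ≈ 276 J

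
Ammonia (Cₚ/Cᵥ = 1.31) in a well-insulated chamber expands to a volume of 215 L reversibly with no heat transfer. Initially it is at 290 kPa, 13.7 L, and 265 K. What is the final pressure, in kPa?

P₂ ≈ 7.87 kPa

Since PV^γ is constant along a reversible adiabat, P₂ = P₁ (V₁/V₂)^γ.
P₂ = 290 × (13.7/215)^(1.31) = 7.871 kPa.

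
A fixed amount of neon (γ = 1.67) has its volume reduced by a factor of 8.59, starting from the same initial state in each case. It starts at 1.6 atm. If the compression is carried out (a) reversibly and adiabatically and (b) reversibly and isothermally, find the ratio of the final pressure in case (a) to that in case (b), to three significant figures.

Isothermal: P_b = P₁(V₁/V₂) = 1.6×8.59.
Adiabatic: P_a = P₁(V₁/V₂)^γ = 1.6×8.59^(1.67).
P_a/P_b = (V₁/V₂)^(γ−1) = 8.59^(0.67) = 4.225.

P_adiabatic / P_isothermal ≈ 4.22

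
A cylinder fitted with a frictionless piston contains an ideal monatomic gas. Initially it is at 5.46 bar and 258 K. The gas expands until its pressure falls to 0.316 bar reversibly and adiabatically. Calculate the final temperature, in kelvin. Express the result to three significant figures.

Adiabatic: T₂/T₁ = (P₂/P₁)^((γ−1)/γ).
For a monatomic ideal gas γ = 5/3, so (γ−1)/γ = 2/5.
T₂ = 258 × (0.316/5.46)^(2/5) = 82.53 K.

T₂ ≈ 82.5 K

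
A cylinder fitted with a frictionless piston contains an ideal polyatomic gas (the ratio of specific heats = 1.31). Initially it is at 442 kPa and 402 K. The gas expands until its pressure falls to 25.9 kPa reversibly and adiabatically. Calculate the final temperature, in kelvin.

T₂ ≈ 205 K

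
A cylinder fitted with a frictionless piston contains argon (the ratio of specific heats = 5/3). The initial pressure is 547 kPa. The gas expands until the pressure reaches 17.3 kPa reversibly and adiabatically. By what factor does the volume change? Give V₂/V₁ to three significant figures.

V₂/V₁ ≈ 7.94

From PV^γ = const, V₂/V₁ = (P₁/P₂)^(1/γ).
V₂/V₁ = (547/17.3)^(3/5) = 7.943.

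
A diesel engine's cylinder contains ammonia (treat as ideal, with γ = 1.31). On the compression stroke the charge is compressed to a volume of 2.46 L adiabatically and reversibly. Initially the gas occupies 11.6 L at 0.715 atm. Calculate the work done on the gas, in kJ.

P₂ = P₁(V₁/V₂)^γ = 0.715×(11.6/2.46)^(1.31) = 5.453 atm.
For a reversible adiabat, W_by_gas = (P₁V₁ − P₂V₂)/(γ−1).
W_by = (72450×0.0116 − 552500×0.00246) / (0.31) = -1673 J.
W_on_gas = −W_by = 1673 J.

W ≈ 1.67 kJ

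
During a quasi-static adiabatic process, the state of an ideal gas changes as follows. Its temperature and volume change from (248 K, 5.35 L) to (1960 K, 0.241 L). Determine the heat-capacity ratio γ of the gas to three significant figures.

γ ≈ 1.67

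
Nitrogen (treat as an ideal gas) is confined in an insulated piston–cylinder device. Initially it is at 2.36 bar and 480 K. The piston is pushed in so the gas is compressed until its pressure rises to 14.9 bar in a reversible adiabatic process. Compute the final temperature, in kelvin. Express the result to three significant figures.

T₂ ≈ 813 K

Adiabatic: T₂/T₁ = (P₂/P₁)^((γ−1)/γ).
For a diatomic ideal gas γ = 7/5, so (γ−1)/γ = 2/7.
T₂ = 480 × (14.9/2.36)^(2/7) = 812.6 K.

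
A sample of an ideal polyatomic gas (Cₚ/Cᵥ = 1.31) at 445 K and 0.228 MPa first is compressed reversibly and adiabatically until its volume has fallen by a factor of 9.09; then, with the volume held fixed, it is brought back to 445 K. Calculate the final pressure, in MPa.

P₃ ≈ 2.07 MPa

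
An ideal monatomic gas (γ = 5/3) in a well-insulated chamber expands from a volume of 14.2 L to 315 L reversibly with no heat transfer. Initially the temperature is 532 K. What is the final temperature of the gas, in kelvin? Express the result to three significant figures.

T₂ ≈ 67.4 K

Adiabatic: T₁V₁^(γ−1) = T₂V₂^(γ−1) ⇒ T₂ = T₁ (V₁/V₂)^(γ−1).
T₂ = 532 × (14.2/315)^(2/3) = 67.39 K.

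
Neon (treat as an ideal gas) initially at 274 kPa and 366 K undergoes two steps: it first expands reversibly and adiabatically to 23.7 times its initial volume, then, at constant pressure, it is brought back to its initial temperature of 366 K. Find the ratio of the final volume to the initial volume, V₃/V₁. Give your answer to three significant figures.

For a monatomic ideal gas γ = 5/3.
Adiabatic step: V₂/V₁ = 23.7; T₂ = T₁·(1/23.7)^(2/3) = 44.36 K.
Isobaric step: V₃/V₂ = T₃/T₂ = 366/44.36.
V₃/V₁ = (V₂/V₁)(V₃/V₂) = 23.7 × (366/44.36) = 195.5.

V₃/V₁ ≈ 196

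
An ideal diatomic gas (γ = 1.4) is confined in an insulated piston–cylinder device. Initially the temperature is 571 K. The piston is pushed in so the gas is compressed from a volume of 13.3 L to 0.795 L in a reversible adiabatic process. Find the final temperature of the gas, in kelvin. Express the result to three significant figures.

Adiabatic: T₁V₁^(γ−1) = T₂V₂^(γ−1) ⇒ T₂ = T₁ (V₁/V₂)^(γ−1).
T₂ = 571 × (13.3/0.795)^(0.4) = 1762 K.

T₂ ≈ 1760 K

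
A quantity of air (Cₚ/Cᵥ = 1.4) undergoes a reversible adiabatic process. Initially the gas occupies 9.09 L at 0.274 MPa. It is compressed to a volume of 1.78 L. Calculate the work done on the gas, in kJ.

W ≈ 5.73 kJ

P₂ = P₁(V₁/V₂)^γ = 0.274×(9.09/1.78)^(1.4) = 2.686 MPa.
For a reversible adiabat, W_by_gas = (P₁V₁ − P₂V₂)/(γ−1).
W_by = (274000×0.00909 − 2.686×10^6×0.00178) / (0.4) = -5727 J.
W_on_gas = −W_by = 5727 J.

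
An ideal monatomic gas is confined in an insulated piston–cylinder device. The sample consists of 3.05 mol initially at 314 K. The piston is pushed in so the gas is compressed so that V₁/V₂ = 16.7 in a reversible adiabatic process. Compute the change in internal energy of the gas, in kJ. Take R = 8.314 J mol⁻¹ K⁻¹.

ΔU ≈ 66.1 kJ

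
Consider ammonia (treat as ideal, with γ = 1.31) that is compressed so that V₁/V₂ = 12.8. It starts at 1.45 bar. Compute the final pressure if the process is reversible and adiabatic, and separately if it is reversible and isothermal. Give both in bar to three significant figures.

Isothermal: P₂ = P₁(V₁/V₂) = 1.45×12.8 = 18.56 bar.
Adiabatic: P₂ = P₁(V₁/V₂)^γ = 1.45×12.8^(1.31) = 40.91 bar.

adiabatic: 40.9 bar; isothermal: 18.6 bar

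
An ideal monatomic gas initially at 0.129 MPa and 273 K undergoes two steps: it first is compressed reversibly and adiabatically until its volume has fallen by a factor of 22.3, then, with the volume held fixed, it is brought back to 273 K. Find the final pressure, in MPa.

P₃ ≈ 2.88 MPa

For a monatomic ideal gas γ = 5/3.
Adiabatic step (PV^γ = const): P₂ = 0.129×22.3^(5/3) = 22.79 MPa; T₂ = 273×22.3^(2/3) = 2163 K.
Isochoric: P₃ = P₂(T₃/T₂) = 22.79 × (273/2163) = 2.877 MPa.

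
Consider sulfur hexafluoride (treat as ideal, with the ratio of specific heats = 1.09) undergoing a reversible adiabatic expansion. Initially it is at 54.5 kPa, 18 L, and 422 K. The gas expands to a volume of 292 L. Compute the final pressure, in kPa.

P₂ ≈ 2.61 kPa

Since PV^γ is constant along a reversible adiabat, P₂ = P₁ (V₁/V₂)^γ.
P₂ = 54.5 × (18/292)^(1.09) = 2.614 kPa.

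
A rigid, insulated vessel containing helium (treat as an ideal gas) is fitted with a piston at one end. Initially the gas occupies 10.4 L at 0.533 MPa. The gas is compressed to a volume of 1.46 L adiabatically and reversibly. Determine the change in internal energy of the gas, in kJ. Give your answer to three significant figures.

γ = 5/3 for a monatomic ideal gas.
P₂ = P₁(V₁/V₂)^γ = 0.533×(10.4/1.46)^(5/3) = 14.06 MPa.
For a reversible adiabat, W_by_gas = (P₁V₁ − P₂V₂)/(γ−1).
W_by = (533000×0.0104 − 1.406×10^7×0.00146) / (2/3) = -22470 J.
Q = 0 ⇒ ΔU = −W_by = 22470 J.

ΔU ≈ 22.5 kJ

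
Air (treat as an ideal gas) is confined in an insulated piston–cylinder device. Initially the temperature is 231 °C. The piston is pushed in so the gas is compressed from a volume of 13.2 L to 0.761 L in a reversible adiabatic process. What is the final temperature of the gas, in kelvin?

T₂ ≈ 1580 K

For a reversible adiabat TV^(γ−1) is constant, so T₂ = T₁ (V₁/V₂)^(γ−1).
For a diatomic ideal gas γ = 7/5, so γ−1 = 2/5.
T₁ = 231 °C = 504.1 K.
T₂ = 504.1 × (13.2/0.761)^(2/5) = 1578 K.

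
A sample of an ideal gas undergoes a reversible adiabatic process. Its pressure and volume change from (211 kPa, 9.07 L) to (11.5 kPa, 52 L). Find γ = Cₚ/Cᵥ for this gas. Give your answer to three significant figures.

PV^γ = const ⇒ γ = ln(P₂/P₁) / ln(V₁/V₂).
γ = ln(11.5/211) / ln(9.07/52) = 1.666.

γ ≈ 1.67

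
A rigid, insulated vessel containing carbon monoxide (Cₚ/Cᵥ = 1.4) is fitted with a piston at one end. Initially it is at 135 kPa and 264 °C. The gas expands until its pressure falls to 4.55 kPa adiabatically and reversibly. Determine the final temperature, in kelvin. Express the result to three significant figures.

T₂ ≈ 204 K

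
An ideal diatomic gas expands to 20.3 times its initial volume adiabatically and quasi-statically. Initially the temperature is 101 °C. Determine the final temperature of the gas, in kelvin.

T₂ ≈ 112 K

Adiabatic: T₁V₁^(γ−1) = T₂V₂^(γ−1) ⇒ T₂ = T₁ (V₁/V₂)^(γ−1).
For a diatomic ideal gas γ = 7/5, so γ−1 = 2/5.
T₁ = 101 °C = 374.1 K.
T₂ = 374.1 × (1/20.3)^(2/5) = 112.2 K.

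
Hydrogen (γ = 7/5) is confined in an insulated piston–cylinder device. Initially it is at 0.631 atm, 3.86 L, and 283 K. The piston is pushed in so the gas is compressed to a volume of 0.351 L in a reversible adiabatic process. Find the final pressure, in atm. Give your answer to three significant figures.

Since PV^γ is constant along a reversible adiabat, P₂ = P₁ (V₁/V₂)^γ.
P₂ = 0.631 × (3.86/0.351)^(7/5) = 18.11 atm.

P₂ ≈ 18.1 atm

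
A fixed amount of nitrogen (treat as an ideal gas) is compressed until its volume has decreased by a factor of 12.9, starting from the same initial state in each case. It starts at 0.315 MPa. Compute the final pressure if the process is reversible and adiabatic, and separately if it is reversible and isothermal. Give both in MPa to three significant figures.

adiabatic: 11.3 MPa; isothermal: 4.06 MPa

For a diatomic ideal gas γ = 7/5.
Isothermal: P₂ = P₁(V₁/V₂) = 0.315×12.9 = 4.064 MPa.
Adiabatic: P₂ = P₁(V₁/V₂)^γ = 0.315×12.9^(7/5) = 11.3 MPa.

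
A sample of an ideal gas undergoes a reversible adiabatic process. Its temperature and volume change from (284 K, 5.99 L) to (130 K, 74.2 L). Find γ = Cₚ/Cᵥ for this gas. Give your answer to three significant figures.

γ ≈ 1.31

TV^(γ−1) = const ⇒ γ − 1 = ln(T₂/T₁) / ln(V₁/V₂).
γ = 1 + ln(130/284) / ln(5.99/74.2) = 1.311.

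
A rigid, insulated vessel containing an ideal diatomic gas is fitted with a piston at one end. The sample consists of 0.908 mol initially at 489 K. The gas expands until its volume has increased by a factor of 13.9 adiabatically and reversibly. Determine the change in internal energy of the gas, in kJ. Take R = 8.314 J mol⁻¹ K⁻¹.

Adiabatic: T₁V₁^(γ−1) = T₂V₂^(γ−1) ⇒ T₂ = T₁ (V₁/V₂)^(γ−1).
γ = 7/5 for a diatomic ideal gas, so γ−1 = 2/5.
T₂ = 489 × (1/13.9)^(2/5) = 170.6 K.
Q = 0, so ΔU = W_on_gas = nCᵥΔT with Cᵥ = R/(γ−1) = 20.79 J/(mol·K).
ΔU = 0.908 × 20.79 × (170.6 − 489) = -6008 J.

ΔU ≈ -6.01 kJ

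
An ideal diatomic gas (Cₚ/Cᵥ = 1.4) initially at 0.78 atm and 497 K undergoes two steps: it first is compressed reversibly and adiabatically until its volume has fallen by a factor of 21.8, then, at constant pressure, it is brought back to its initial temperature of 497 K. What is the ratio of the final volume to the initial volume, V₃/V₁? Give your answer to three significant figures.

V₃/V₁ ≈ 0.0134

Adiabatic step: V₂/V₁ = 0.04587; T₂ = T₁·21.8^(0.4) = 1705 K.
Isobaric step: V₃/V₂ = T₃/T₂ = 497/1705.
V₃/V₁ = (V₂/V₁)(V₃/V₂) = 0.04587 × (497/1705) = 0.01337.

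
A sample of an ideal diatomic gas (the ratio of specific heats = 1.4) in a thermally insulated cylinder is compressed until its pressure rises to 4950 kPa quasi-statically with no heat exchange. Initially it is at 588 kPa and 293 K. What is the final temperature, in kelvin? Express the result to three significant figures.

T₂ ≈ 539 K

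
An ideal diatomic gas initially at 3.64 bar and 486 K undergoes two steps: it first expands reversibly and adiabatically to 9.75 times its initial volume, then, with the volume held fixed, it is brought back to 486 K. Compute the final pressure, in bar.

P₃ ≈ 0.373 bar

For a diatomic ideal gas γ = 7/5.
Adiabatic step (PV^γ = const): P₂ = 3.64×(1/9.75)^(7/5) = 0.1501 bar; T₂ = 486×(1/9.75)^(2/5) = 195.4 K.
Isochoric: P₃ = P₂(T₃/T₂) = 0.1501 × (486/195.4) = 0.3733 bar.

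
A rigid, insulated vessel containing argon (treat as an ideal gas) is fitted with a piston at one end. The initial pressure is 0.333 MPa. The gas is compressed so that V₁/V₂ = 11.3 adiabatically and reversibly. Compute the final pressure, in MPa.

P₂ ≈ 18.9 MPa

Adiabatic: P₁V₁^γ = P₂V₂^γ ⇒ P₂ = P₁ (V₁/V₂)^γ.
For a monatomic ideal gas γ = 5/3.
P₂ = 0.333 × 11.3^(5/3) = 18.95 MPa.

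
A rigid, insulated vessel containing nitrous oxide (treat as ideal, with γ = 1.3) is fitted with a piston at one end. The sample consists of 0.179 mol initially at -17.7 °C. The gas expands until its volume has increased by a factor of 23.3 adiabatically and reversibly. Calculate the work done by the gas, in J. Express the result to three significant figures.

W ≈ 774 J

For a reversible adiabat TV^(γ−1) is constant, so T₂ = T₁ (V₁/V₂)^(γ−1).
T₁ = -17.7 °C = 255.4 K.
T₂ = 255.4 × (1/23.3)^(0.3) = 99.33 K.
Q = 0, so ΔU = W_on_gas = nCᵥΔT with Cᵥ = R/(γ−1) = 27.71 J/(mol·K).
ΔU = 0.179 × 27.71 × (99.33 − 255.4) = -774.4 J.
Work done by the gas = −ΔU = 774.4 J.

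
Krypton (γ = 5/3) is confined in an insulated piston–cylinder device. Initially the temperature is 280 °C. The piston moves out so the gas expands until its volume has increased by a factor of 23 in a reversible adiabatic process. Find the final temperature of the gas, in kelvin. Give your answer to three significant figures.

T₂ ≈ 68.4 K

Adiabatic: T₁V₁^(γ−1) = T₂V₂^(γ−1) ⇒ T₂ = T₁ (V₁/V₂)^(γ−1).
T₁ = 280 °C = 553.1 K.
T₂ = 553.1 × (1/23)^(2/3) = 68.4 K.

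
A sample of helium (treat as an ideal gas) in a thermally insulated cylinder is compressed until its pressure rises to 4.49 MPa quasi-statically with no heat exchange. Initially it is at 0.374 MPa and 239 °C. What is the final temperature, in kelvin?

T₂ ≈ 1380 K

Adiabatic: T₂/T₁ = (P₂/P₁)^((γ−1)/γ).
For a monatomic ideal gas γ = 5/3, so (γ−1)/γ = 2/5.
T₁ = 239 °C = 512.1 K.
T₂ = 512.1 × (4.49/0.374)^(2/5) = 1384 K.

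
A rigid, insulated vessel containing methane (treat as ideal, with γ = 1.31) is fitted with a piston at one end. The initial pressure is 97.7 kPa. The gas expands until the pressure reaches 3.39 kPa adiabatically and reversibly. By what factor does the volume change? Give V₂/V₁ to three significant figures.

V₂/V₁ ≈ 13.0

From PV^γ = const, V₂/V₁ = (P₁/P₂)^(1/γ).
V₂/V₁ = (97.7/3.39)^(0.763) = 13.01.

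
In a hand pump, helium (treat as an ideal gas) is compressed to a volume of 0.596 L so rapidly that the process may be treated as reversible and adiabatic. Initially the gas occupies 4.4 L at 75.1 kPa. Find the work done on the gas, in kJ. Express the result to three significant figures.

γ = 5/3 for a monatomic ideal gas.
P₂ = P₁(V₁/V₂)^γ = 75.1×(4.4/0.596)^(5/3) = 2102 kPa.
For a reversible adiabat, W_by_gas = (P₁V₁ − P₂V₂)/(γ−1).
W_by = (75100×0.0044 − 2.102×10^6×0.000596) / (2/3) = -1384 J.
W_on_gas = −W_by = 1384 J.

W ≈ 1.38 kJ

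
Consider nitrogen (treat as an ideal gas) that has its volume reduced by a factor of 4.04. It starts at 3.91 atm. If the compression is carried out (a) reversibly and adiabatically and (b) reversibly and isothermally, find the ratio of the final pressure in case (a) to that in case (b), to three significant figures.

For a diatomic ideal gas γ = 7/5.
Isothermal: P_b = P₁(V₁/V₂) = 3.91×4.04.
Adiabatic: P_a = P₁(V₁/V₂)^γ = 3.91×4.04^(7/5).
P_a/P_b = (V₁/V₂)^(γ−1) = 4.04^(2/5) = 1.748.

P_adiabatic / P_isothermal ≈ 1.75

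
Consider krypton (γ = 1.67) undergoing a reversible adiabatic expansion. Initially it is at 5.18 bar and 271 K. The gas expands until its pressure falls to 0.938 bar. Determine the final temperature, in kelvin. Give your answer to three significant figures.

Along an adiabat T P^((1−γ)/γ) is constant, so T₂ = T₁ (P₂/P₁)^((γ−1)/γ).
T₂ = 271 × (0.938/5.18)^(0.401) = 136.5 K.

T₂ ≈ 137 K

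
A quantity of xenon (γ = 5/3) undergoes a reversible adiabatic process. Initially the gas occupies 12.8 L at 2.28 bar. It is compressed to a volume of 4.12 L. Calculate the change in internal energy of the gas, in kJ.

P₂ = P₁(V₁/V₂)^γ = 2.28×(12.8/4.12)^(5/3) = 15.08 bar.
For a reversible adiabat, W_by_gas = (P₁V₁ − P₂V₂)/(γ−1).
W_by = (228000×0.0128 − 1.508×10^6×0.00412) / (2/3) = -4943 J.
Q = 0 ⇒ ΔU = −W_by = 4943 J.

ΔU ≈ 4.94 kJ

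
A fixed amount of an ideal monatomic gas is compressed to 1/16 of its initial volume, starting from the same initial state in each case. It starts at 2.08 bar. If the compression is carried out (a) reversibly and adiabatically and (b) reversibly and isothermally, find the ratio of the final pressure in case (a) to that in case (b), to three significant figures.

For a monatomic ideal gas γ = 5/3.
Isothermal: P_b = P₁(V₁/V₂) = 2.08×16.
Adiabatic: P_a = P₁(V₁/V₂)^γ = 2.08×16^(5/3).
P_a/P_b = (V₁/V₂)^(γ−1) = 16^(2/3) = 6.35.

P_adiabatic / P_isothermal ≈ 6.35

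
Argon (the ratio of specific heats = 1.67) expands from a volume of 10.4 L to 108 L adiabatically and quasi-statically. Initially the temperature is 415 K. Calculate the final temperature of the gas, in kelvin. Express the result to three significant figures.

T₂ ≈ 86.5 K

Adiabatic: T₁V₁^(γ−1) = T₂V₂^(γ−1) ⇒ T₂ = T₁ (V₁/V₂)^(γ−1).
T₂ = 415 × (10.4/108)^(0.67) = 86.51 K.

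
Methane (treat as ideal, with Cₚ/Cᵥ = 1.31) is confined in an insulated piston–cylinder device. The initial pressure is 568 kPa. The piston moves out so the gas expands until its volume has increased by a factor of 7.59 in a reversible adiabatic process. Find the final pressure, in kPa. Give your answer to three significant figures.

Adiabatic: P₁V₁^γ = P₂V₂^γ ⇒ P₂ = P₁ (V₁/V₂)^γ.
P₂ = 568 × (1/7.59)^(1.31) = 39.92 kPa.

P₂ ≈ 39.9 kPa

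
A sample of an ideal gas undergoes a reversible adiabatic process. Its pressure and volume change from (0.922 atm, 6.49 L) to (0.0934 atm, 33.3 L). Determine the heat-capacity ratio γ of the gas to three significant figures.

γ ≈ 1.40

PV^γ = const ⇒ γ = ln(P₂/P₁) / ln(V₁/V₂).
γ = ln(0.0934/0.922) / ln(6.49/33.3) = 1.4.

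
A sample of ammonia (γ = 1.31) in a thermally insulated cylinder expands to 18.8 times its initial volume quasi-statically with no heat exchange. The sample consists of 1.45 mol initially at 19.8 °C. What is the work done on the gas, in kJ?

W ≈ -6.80 kJ

For a reversible adiabat TV^(γ−1) is constant, so T₂ = T₁ (V₁/V₂)^(γ−1).
T₁ = 19.8 °C = 292.9 K.
T₂ = 292.9 × (1/18.8)^(0.31) = 118 K.
Q = 0, so ΔU = W_on_gas = nCᵥΔT with Cᵥ = R/(γ−1) = 26.82 J/(mol·K).
ΔU = 1.45 × 26.82 × (118 − 292.9) = -6804 J.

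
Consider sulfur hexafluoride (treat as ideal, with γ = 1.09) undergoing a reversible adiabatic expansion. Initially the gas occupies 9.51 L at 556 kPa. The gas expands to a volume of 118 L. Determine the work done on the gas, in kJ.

W ≈ -11.9 kJ

P₂ = P₁(V₁/V₂)^γ = 556×(9.51/118)^(1.09) = 35.72 kPa.
For a reversible adiabat, W_by_gas = (P₁V₁ − P₂V₂)/(γ−1).
W_by = (556000×0.00951 − 35720×0.118) / (0.09) = 11910 J.
W_on_gas = −W_by = -11910 J.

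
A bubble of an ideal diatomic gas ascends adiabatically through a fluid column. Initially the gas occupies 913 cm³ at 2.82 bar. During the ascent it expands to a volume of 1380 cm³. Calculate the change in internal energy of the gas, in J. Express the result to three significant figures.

ΔU ≈ -98.0 J

γ = 7/5 for a diatomic ideal gas.
P₂ = P₁(V₁/V₂)^γ = 2.82×(913/1380)^(7/5) = 1.582 bar.
For a reversible adiabat, W_by_gas = (P₁V₁ − P₂V₂)/(γ−1).
W_by = (282000×0.000913 − 158200×0.00138) / (2/5) = 98.04 J.
Q = 0 ⇒ ΔU = −W_by = -98.04 J.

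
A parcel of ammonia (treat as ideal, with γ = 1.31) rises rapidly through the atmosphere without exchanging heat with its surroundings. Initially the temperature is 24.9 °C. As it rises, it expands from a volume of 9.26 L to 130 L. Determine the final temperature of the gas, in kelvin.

For a reversible adiabat TV^(γ−1) is constant, so T₂ = T₁ (V₁/V₂)^(γ−1).
T₁ = 24.9 °C = 298 K.
T₂ = 298 × (9.26/130)^(0.31) = 131.4 K.

T₂ ≈ 131 K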